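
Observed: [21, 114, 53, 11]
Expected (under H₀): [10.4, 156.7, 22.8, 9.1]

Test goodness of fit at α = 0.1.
Chi-square goodness of fit test:
H₀: observed counts match expected distribution
H₁: observed counts differ from expected distribution
df = k - 1 = 3
χ² = Σ(O - E)²/E
   = (21 - 10.4)²/10.4 + (114 - 156.7)²/156.7 + (53 - 22.8)²/22.8 + (11 - 9.1)²/9.1
   = 10.804 + 11.636 + 40.002 + 0.397
   = 62.84
p-value < 0.0001

Since p-value < α = 0.1, we reject H₀.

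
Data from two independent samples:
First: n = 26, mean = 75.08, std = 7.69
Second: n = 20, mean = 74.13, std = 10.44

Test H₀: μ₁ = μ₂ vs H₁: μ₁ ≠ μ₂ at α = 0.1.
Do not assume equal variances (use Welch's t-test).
Welch's two-sample t-test:
H₀: μ₁ = μ₂
H₁: μ₁ ≠ μ₂
s₁²/n₁ = 7.69²/26 = 2.2745,  s₂²/n₂ = 10.44²/20 = 5.4497
SE = √(s₁²/n₁ + s₂²/n₂) = √(2.2745 + 5.4497) = 2.7792
df (Welch-Satterthwaite) = (s₁²/n₁ + s₂²/n₂)² / [(s₁²/n₁)²/(n₁-1) + (s₂²/n₂)²/(n₂-1)] ≈ 33.71
t = (x̄₁ - x̄₂) / SE = (75.08 - 74.13) / 2.7792 = 0.95 / 2.7792 = 0.342
p-value = 0.7346

Since p-value > α = 0.1, we fail to reject H₀.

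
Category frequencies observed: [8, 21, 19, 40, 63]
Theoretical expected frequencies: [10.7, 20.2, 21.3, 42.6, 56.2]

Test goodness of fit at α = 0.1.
Chi-square goodness of fit test:
H₀: observed counts match expected distribution
H₁: observed counts differ from expected distribution
df = k - 1 = 4
χ² = Σ(O - E)²/E
   = (8 - 10.7)²/10.7 + (21 - 20.2)²/20.2 + (19 - 21.3)²/21.3 + (40 - 42.6)²/42.6 + (63 - 56.2)²/56.2
   = 0.681 + 0.032 + 0.248 + 0.159 + 0.823
   = 1.94
p-value = 0.7463

Since p-value > α = 0.1, we fail to reject H₀.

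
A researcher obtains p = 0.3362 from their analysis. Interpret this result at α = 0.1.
Since p = 0.3362 > α = 0.1, fail to reject H₀.
There is insufficient evidence to reject the null hypothesis; the result is not statistically significant at the 0.1 level.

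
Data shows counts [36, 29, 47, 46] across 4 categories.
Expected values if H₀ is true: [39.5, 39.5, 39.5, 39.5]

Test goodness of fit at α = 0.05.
Chi-square goodness of fit test:
H₀: observed counts match expected distribution
H₁: observed counts differ from expected distribution
df = k - 1 = 3
χ² = Σ(O - E)²/E
   = (36 - 39.5)²/39.5 + (29 - 39.5)²/39.5 + (47 - 39.5)²/39.5 + (46 - 39.5)²/39.5
   = 0.310 + 2.791 + 1.424 + 1.070
   = 5.59
p-value = 0.1331

Since p-value > α = 0.05, we fail to reject H₀.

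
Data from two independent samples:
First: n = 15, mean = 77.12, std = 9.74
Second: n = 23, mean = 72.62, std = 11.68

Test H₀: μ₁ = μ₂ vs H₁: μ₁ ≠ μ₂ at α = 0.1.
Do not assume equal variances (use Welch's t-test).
Welch's two-sample t-test:
H₀: μ₁ = μ₂
H₁: μ₁ ≠ μ₂
s₁²/n₁ = 9.74²/15 = 6.3245,  s₂²/n₂ = 11.68²/23 = 5.9314
SE = √(s₁²/n₁ + s₂²/n₂) = √(6.3245 + 5.9314) = 3.5008
df (Welch-Satterthwaite) = (s₁²/n₁ + s₂²/n₂)² / [(s₁²/n₁)²/(n₁-1) + (s₂²/n₂)²/(n₂-1)] ≈ 33.71
t = (x̄₁ - x̄₂) / SE = (77.12 - 72.62) / 3.5008 = 4.50 / 3.5008 = 1.285
p-value = 0.2074

Since p-value > α = 0.1, we fail to reject H₀.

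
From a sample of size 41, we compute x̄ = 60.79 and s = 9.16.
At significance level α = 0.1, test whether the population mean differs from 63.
One-sample t-test:
H₀: μ = 63
H₁: μ ≠ 63
df = n - 1 = 40
t = (x̄ - μ₀) / (s/√n) = (60.79 - 63) / (9.16/√41) = -1.545
p-value = 0.1303

Since p-value > α = 0.1, we fail to reject H₀.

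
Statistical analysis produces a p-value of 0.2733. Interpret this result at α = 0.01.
Since p = 0.2733 > α = 0.01, fail to reject H₀.
There is insufficient evidence to reject the null hypothesis; the result is not statistically significant at the 0.01 level.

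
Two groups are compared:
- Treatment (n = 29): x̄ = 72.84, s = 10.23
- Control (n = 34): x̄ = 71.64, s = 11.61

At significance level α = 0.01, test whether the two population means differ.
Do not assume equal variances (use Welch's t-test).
Welch's two-sample t-test:
H₀: μ₁ = μ₂
H₁: μ₁ ≠ μ₂
s₁²/n₁ = 10.23²/29 = 3.6087,  s₂²/n₂ = 11.61²/34 = 3.9645
SE = √(s₁²/n₁ + s₂²/n₂) = √(3.6087 + 3.9645) = 2.7519
df (Welch-Satterthwaite) = (s₁²/n₁ + s₂²/n₂)² / [(s₁²/n₁)²/(n₁-1) + (s₂²/n₂)²/(n₂-1)] ≈ 60.92
t = (x̄₁ - x̄₂) / SE = (72.84 - 71.64) / 2.7519 = 1.20 / 2.7519 = 0.436
p-value = 0.6643

Since p-value > α = 0.01, we fail to reject H₀.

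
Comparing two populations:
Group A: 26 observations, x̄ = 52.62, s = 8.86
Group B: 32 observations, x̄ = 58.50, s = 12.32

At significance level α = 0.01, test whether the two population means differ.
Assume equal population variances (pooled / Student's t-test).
Student's two-sample t-test (equal variances):
H₀: μ₁ = μ₂
H₁: μ₁ ≠ μ₂
df = n₁ + n₂ - 2 = 56
Pooled variance s_p² = [(n₁-1)s₁² + (n₂-1)s₂²] / (n₁ + n₂ - 2) = [(25)(8.86²) + (31)(12.32²)] / 56 = 119.0669
SE = √(s_p²(1/n₁ + 1/n₂)) = √(119.0669 × (1/26 + 1/32)) = 2.8810
t = (x̄₁ - x̄₂) / SE = (52.62 - 58.50) / 2.8810 = -5.88 / 2.8810 = -2.041
p-value = 0.0460

Since p-value > α = 0.01, we fail to reject H₀.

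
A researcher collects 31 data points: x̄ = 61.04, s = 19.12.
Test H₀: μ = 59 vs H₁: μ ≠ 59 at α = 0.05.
One-sample t-test:
H₀: μ = 59
H₁: μ ≠ 59
df = n - 1 = 30
t = (x̄ - μ₀) / (s/√n) = (61.04 - 59) / (19.12/√31) = 0.594
p-value = 0.5569

Since p-value > α = 0.05, we fail to reject H₀.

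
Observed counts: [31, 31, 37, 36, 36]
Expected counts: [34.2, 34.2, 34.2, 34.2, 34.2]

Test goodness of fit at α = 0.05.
Chi-square goodness of fit test:
H₀: observed counts match expected distribution
H₁: observed counts differ from expected distribution
df = k - 1 = 4
χ² = Σ(O - E)²/E
   = (31 - 34.2)²/34.2 + (31 - 34.2)²/34.2 + (37 - 34.2)²/34.2 + (36 - 34.2)²/34.2 + (36 - 34.2)²/34.2
   = 0.299 + 0.299 + 0.229 + 0.095 + 0.095
   = 1.02
p-value = 0.9071

Since p-value > α = 0.05, we fail to reject H₀.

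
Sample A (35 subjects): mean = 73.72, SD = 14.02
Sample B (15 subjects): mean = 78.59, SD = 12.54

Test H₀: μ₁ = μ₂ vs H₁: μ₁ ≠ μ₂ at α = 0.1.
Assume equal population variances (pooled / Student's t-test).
Student's two-sample t-test (equal variances):
H₀: μ₁ = μ₂
H₁: μ₁ ≠ μ₂
df = n₁ + n₂ - 2 = 48
Pooled variance s_p² = [(n₁-1)s₁² + (n₂-1)s₂²] / (n₁ + n₂ - 2) = [(34)(14.02²) + (14)(12.54²)] / 48 = 185.0953
SE = √(s_p²(1/n₁ + 1/n₂)) = √(185.0953 × (1/35 + 1/15)) = 4.1986
t = (x̄₁ - x̄₂) / SE = (73.72 - 78.59) / 4.1986 = -4.87 / 4.1986 = -1.160
p-value = 0.2518

Since p-value > α = 0.1, we fail to reject H₀.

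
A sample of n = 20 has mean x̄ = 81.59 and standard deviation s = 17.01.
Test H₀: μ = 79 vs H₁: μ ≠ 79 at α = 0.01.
One-sample t-test:
H₀: μ = 79
H₁: μ ≠ 79
df = n - 1 = 19
t = (x̄ - μ₀) / (s/√n) = (81.59 - 79) / (17.01/√20) = 0.681
p-value = 0.5041

Since p-value > α = 0.01, we fail to reject H₀.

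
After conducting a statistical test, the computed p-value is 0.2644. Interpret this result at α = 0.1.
Since p = 0.2644 > α = 0.1, fail to reject H₀.
There is insufficient evidence to reject the null hypothesis; the result is not statistically significant at the 0.1 level.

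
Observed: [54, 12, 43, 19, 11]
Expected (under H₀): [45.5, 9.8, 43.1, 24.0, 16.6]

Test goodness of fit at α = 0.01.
Chi-square goodness of fit test:
H₀: observed counts match expected distribution
H₁: observed counts differ from expected distribution
df = k - 1 = 4
χ² = Σ(O - E)²/E
   = (54 - 45.5)²/45.5 + (12 - 9.8)²/9.8 + (43 - 43.1)²/43.1 + (19 - 24.0)²/24.0 + (11 - 16.6)²/16.6
   = 1.588 + 0.494 + 0.000 + 1.042 + 1.889
   = 5.01
p-value = 0.2860

Since p-value > α = 0.01, we fail to reject H₀.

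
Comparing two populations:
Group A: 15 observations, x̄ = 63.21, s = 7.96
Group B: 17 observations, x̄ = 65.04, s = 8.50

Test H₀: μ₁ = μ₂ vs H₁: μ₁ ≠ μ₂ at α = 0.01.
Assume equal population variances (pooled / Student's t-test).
Student's two-sample t-test (equal variances):
H₀: μ₁ = μ₂
H₁: μ₁ ≠ μ₂
df = n₁ + n₂ - 2 = 30
Pooled variance s_p² = [(n₁-1)s₁² + (n₂-1)s₂²] / (n₁ + n₂ - 2) = [(14)(7.96²) + (16)(8.50²)] / 30 = 68.1021
SE = √(s_p²(1/n₁ + 1/n₂)) = √(68.1021 × (1/15 + 1/17)) = 2.9234
t = (x̄₁ - x̄₂) / SE = (63.21 - 65.04) / 2.9234 = -1.83 / 2.9234 = -0.626
p-value = 0.5361

Since p-value > α = 0.01, we fail to reject H₀.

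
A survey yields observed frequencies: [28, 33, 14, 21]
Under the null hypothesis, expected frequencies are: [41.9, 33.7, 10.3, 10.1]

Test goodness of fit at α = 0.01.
Chi-square goodness of fit test:
H₀: observed counts match expected distribution
H₁: observed counts differ from expected distribution
df = k - 1 = 3
χ² = Σ(O - E)²/E
   = (28 - 41.9)²/41.9 + (33 - 33.7)²/33.7 + (14 - 10.3)²/10.3 + (21 - 10.1)²/10.1
   = 4.611 + 0.015 + 1.329 + 11.763
   = 17.72
p-value = 0.0005

Since p-value < α = 0.01, we reject H₀.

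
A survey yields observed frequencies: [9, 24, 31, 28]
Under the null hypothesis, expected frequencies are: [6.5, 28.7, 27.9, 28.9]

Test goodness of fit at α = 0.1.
Chi-square goodness of fit test:
H₀: observed counts match expected distribution
H₁: observed counts differ from expected distribution
df = k - 1 = 3
χ² = Σ(O - E)²/E
   = (9 - 6.5)²/6.5 + (24 - 28.7)²/28.7 + (31 - 27.9)²/27.9 + (28 - 28.9)²/28.9
   = 0.962 + 0.770 + 0.344 + 0.028
   = 2.10
p-value = 0.5512

Since p-value > α = 0.1, we fail to reject H₀.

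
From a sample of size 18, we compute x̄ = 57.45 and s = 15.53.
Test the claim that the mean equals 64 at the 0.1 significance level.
One-sample t-test:
H₀: μ = 64
H₁: μ ≠ 64
df = n - 1 = 17
t = (x̄ - μ₀) / (s/√n) = (57.45 - 64) / (15.53/√18) = -1.789
p-value = 0.0914

Since p-value < α = 0.1, we reject H₀.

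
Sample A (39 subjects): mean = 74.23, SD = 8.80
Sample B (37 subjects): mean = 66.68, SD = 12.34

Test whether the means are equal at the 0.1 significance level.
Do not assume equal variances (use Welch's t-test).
Welch's two-sample t-test:
H₀: μ₁ = μ₂
H₁: μ₁ ≠ μ₂
s₁²/n₁ = 8.80²/39 = 1.9856,  s₂²/n₂ = 12.34²/37 = 4.1156
SE = √(s₁²/n₁ + s₂²/n₂) = √(1.9856 + 4.1156) = 2.4701
df (Welch-Satterthwaite) = (s₁²/n₁ + s₂²/n₂)² / [(s₁²/n₁)²/(n₁-1) + (s₂²/n₂)²/(n₂-1)] ≈ 64.82
t = (x̄₁ - x̄₂) / SE = (74.23 - 66.68) / 2.4701 = 7.55 / 2.4701 = 3.057
p-value = 0.0032

Since p-value < α = 0.1, we reject H₀.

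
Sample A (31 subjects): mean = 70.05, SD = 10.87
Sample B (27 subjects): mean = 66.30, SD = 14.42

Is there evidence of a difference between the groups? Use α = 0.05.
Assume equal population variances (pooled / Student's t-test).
Student's two-sample t-test (equal variances):
H₀: μ₁ = μ₂
H₁: μ₁ ≠ μ₂
df = n₁ + n₂ - 2 = 56
Pooled variance s_p² = [(n₁-1)s₁² + (n₂-1)s₂²] / (n₁ + n₂ - 2) = [(30)(10.87²) + (26)(14.42²)] / 56 = 159.8402
SE = √(s_p²(1/n₁ + 1/n₂)) = √(159.8402 × (1/31 + 1/27)) = 3.3281
t = (x̄₁ - x̄₂) / SE = (70.05 - 66.30) / 3.3281 = 3.75 / 3.3281 = 1.127
p-value = 0.2646

Since p-value > α = 0.05, we fail to reject H₀.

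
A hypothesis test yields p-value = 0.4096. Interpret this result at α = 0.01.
Since p = 0.4096 > α = 0.01, fail to reject H₀.
There is insufficient evidence to reject the null hypothesis; the result is not statistically significant at the 0.01 level.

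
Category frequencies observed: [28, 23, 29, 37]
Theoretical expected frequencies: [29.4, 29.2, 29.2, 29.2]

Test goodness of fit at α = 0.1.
Chi-square goodness of fit test:
H₀: observed counts match expected distribution
H₁: observed counts differ from expected distribution
df = k - 1 = 3
χ² = Σ(O - E)²/E
   = (28 - 29.4)²/29.4 + (23 - 29.2)²/29.2 + (29 - 29.2)²/29.2 + (37 - 29.2)²/29.2
   = 0.067 + 1.316 + 0.001 + 2.084
   = 3.47
p-value = 0.3249

Since p-value > α = 0.1, we fail to reject H₀.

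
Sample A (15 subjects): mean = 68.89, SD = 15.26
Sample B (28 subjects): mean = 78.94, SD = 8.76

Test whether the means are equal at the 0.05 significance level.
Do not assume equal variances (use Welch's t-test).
Welch's two-sample t-test:
H₀: μ₁ = μ₂
H₁: μ₁ ≠ μ₂
s₁²/n₁ = 15.26²/15 = 15.5245,  s₂²/n₂ = 8.76²/28 = 2.7406
SE = √(s₁²/n₁ + s₂²/n₂) = √(15.5245 + 2.7406) = 4.2738
df (Welch-Satterthwaite) = (s₁²/n₁ + s₂²/n₂)² / [(s₁²/n₁)²/(n₁-1) + (s₂²/n₂)²/(n₂-1)] ≈ 19.07
t = (x̄₁ - x̄₂) / SE = (68.89 - 78.94) / 4.2738 = -10.05 / 4.2738 = -2.352
p-value = 0.0296

Since p-value < α = 0.05, we reject H₀.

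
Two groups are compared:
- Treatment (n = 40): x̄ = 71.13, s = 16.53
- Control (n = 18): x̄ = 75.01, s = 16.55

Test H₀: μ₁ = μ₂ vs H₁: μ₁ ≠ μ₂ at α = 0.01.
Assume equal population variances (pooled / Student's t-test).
Student's two-sample t-test (equal variances):
H₀: μ₁ = μ₂
H₁: μ₁ ≠ μ₂
df = n₁ + n₂ - 2 = 56
Pooled variance s_p² = [(n₁-1)s₁² + (n₂-1)s₂²] / (n₁ + n₂ - 2) = [(39)(16.53²) + (17)(16.55²)] / 56 = 273.4417
SE = √(s_p²(1/n₁ + 1/n₂)) = √(273.4417 × (1/40 + 1/18)) = 4.6933
t = (x̄₁ - x̄₂) / SE = (71.13 - 75.01) / 4.6933 = -3.88 / 4.6933 = -0.827
p-value = 0.4119

Since p-value > α = 0.01, we fail to reject H₀.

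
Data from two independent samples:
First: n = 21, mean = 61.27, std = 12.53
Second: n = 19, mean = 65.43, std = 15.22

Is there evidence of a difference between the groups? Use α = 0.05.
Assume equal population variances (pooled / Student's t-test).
Student's two-sample t-test (equal variances):
H₀: μ₁ = μ₂
H₁: μ₁ ≠ μ₂
df = n₁ + n₂ - 2 = 38
Pooled variance s_p² = [(n₁-1)s₁² + (n₂-1)s₂²] / (n₁ + n₂ - 2) = [(20)(12.53²) + (18)(15.22²)] / 38 = 192.3602
SE = √(s_p²(1/n₁ + 1/n₂)) = √(192.3602 × (1/21 + 1/19)) = 4.3914
t = (x̄₁ - x̄₂) / SE = (61.27 - 65.43) / 4.3914 = -4.16 / 4.3914 = -0.947
p-value = 0.3495

Since p-value > α = 0.05, we fail to reject H₀.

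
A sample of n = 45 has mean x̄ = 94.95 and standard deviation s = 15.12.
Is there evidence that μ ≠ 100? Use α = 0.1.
One-sample t-test:
H₀: μ = 100
H₁: μ ≠ 100
df = n - 1 = 44
t = (x̄ - μ₀) / (s/√n) = (94.95 - 100) / (15.12/√45) = -2.241
p-value = 0.0302

Since p-value < α = 0.1, we reject H₀.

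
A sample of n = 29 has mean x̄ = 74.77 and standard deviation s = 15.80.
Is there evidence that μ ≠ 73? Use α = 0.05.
One-sample t-test:
H₀: μ = 73
H₁: μ ≠ 73
df = n - 1 = 28
t = (x̄ - μ₀) / (s/√n) = (74.77 - 73) / (15.80/√29) = 0.603
p-value = 0.5512

Since p-value > α = 0.05, we fail to reject H₀.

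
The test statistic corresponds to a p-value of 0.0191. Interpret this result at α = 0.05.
Since p = 0.0191 < α = 0.05, reject H₀.
There is sufficient evidence to reject the null hypothesis; the result is statistically significant at the 0.05 level.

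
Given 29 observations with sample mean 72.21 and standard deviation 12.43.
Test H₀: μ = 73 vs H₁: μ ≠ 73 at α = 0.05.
One-sample t-test:
H₀: μ = 73
H₁: μ ≠ 73
df = n - 1 = 28
t = (x̄ - μ₀) / (s/√n) = (72.21 - 73) / (12.43/√29) = -0.342
p-value = 0.7347

Since p-value > α = 0.05, we fail to reject H₀.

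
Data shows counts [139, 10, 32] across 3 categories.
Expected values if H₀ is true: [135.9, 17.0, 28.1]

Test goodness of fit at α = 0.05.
Chi-square goodness of fit test:
H₀: observed counts match expected distribution
H₁: observed counts differ from expected distribution
df = k - 1 = 2
χ² = Σ(O - E)²/E
   = (139 - 135.9)²/135.9 + (10 - 17.0)²/17.0 + (32 - 28.1)²/28.1
   = 0.071 + 2.882 + 0.541
   = 3.49
p-value = 0.1743

Since p-value > α = 0.05, we fail to reject H₀.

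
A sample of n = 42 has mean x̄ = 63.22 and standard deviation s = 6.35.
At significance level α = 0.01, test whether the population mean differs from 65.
One-sample t-test:
H₀: μ = 65
H₁: μ ≠ 65
df = n - 1 = 41
t = (x̄ - μ₀) / (s/√n) = (63.22 - 65) / (6.35/√42) = -1.817
p-value = 0.0766

Since p-value > α = 0.01, we fail to reject H₀.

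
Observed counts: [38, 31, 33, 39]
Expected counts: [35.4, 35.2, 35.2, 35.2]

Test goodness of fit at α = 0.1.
Chi-square goodness of fit test:
H₀: observed counts match expected distribution
H₁: observed counts differ from expected distribution
df = k - 1 = 3
χ² = Σ(O - E)²/E
   = (38 - 35.4)²/35.4 + (31 - 35.2)²/35.2 + (33 - 35.2)²/35.2 + (39 - 35.2)²/35.2
   = 0.191 + 0.501 + 0.138 + 0.410
   = 1.24
p-value = 0.7435

Since p-value > α = 0.1, we fail to reject H₀.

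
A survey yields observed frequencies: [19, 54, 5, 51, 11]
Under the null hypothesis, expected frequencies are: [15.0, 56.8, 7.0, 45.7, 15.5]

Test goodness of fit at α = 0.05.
Chi-square goodness of fit test:
H₀: observed counts match expected distribution
H₁: observed counts differ from expected distribution
df = k - 1 = 4
χ² = Σ(O - E)²/E
   = (19 - 15.0)²/15.0 + (54 - 56.8)²/56.8 + (5 - 7.0)²/7.0 + (51 - 45.7)²/45.7 + (11 - 15.5)²/15.5
   = 1.067 + 0.138 + 0.571 + 0.615 + 1.306
   = 3.70
p-value = 0.4485

Since p-value > α = 0.05, we fail to reject H₀.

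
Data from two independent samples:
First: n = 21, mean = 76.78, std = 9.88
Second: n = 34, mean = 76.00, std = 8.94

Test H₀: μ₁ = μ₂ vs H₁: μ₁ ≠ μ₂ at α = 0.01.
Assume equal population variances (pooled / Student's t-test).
Student's two-sample t-test (equal variances):
H₀: μ₁ = μ₂
H₁: μ₁ ≠ μ₂
df = n₁ + n₂ - 2 = 53
Pooled variance s_p² = [(n₁-1)s₁² + (n₂-1)s₂²] / (n₁ + n₂ - 2) = [(20)(9.88²) + (33)(8.94²)] / 53 = 86.5994
SE = √(s_p²(1/n₁ + 1/n₂)) = √(86.5994 × (1/21 + 1/34)) = 2.5828
t = (x̄₁ - x̄₂) / SE = (76.78 - 76.00) / 2.5828 = 0.78 / 2.5828 = 0.302
p-value = 0.7638

Since p-value > α = 0.01, we fail to reject H₀.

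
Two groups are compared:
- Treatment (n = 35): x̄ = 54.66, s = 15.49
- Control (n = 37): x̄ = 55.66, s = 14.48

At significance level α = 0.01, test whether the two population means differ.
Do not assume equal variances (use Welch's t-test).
Welch's two-sample t-test:
H₀: μ₁ = μ₂
H₁: μ₁ ≠ μ₂
s₁²/n₁ = 15.49²/35 = 6.8554,  s₂²/n₂ = 14.48²/37 = 5.6668
SE = √(s₁²/n₁ + s₂²/n₂) = √(6.8554 + 5.6668) = 3.5387
df (Welch-Satterthwaite) = (s₁²/n₁ + s₂²/n₂)² / [(s₁²/n₁)²/(n₁-1) + (s₂²/n₂)²/(n₂-1)] ≈ 68.95
t = (x̄₁ - x̄₂) / SE = (54.66 - 55.66) / 3.5387 = -1.00 / 3.5387 = -0.283
p-value = 0.7783

Since p-value > α = 0.01, we fail to reject H₀.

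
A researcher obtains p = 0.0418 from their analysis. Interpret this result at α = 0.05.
Since p = 0.0418 < α = 0.05, reject H₀.
There is sufficient evidence to reject the null hypothesis; the result is statistically significant at the 0.05 level.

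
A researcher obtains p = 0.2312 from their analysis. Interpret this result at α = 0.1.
Since p = 0.2312 > α = 0.1, fail to reject H₀.
There is insufficient evidence to reject the null hypothesis; the result is not statistically significant at the 0.1 level.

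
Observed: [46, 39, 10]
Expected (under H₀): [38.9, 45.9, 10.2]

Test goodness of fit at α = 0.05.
Chi-square goodness of fit test:
H₀: observed counts match expected distribution
H₁: observed counts differ from expected distribution
df = k - 1 = 2
χ² = Σ(O - E)²/E
   = (46 - 38.9)²/38.9 + (39 - 45.9)²/45.9 + (10 - 10.2)²/10.2
   = 1.296 + 1.037 + 0.004
   = 2.34
p-value = 0.3108

Since p-value > α = 0.05, we fail to reject H₀.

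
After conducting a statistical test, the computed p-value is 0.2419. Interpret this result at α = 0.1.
Since p = 0.2419 > α = 0.1, fail to reject H₀.
There is insufficient evidence to reject the null hypothesis; the result is not statistically significant at the 0.1 level.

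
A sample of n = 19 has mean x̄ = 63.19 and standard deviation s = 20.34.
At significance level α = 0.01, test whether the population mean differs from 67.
One-sample t-test:
H₀: μ = 67
H₁: μ ≠ 67
df = n - 1 = 18
t = (x̄ - μ₀) / (s/√n) = (63.19 - 67) / (20.34/√19) = -0.816
p-value = 0.4249

Since p-value > α = 0.01, we fail to reject H₀.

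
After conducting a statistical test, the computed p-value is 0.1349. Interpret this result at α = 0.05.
Since p = 0.1349 > α = 0.05, fail to reject H₀.
There is insufficient evidence to reject the null hypothesis; the result is not statistically significant at the 0.05 level.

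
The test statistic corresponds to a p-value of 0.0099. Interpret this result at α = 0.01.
Since p = 0.0099 < α = 0.01, reject H₀.
There is sufficient evidence to reject the null hypothesis; the result is statistically significant at the 0.01 level.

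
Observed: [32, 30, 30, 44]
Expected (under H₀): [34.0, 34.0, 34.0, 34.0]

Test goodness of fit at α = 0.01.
Chi-square goodness of fit test:
H₀: observed counts match expected distribution
H₁: observed counts differ from expected distribution
df = k - 1 = 3
χ² = Σ(O - E)²/E
   = (32 - 34.0)²/34.0 + (30 - 34.0)²/34.0 + (30 - 34.0)²/34.0 + (44 - 34.0)²/34.0
   = 0.118 + 0.471 + 0.471 + 2.941
   = 4.00
p-value = 0.2615

Since p-value > α = 0.01, we fail to reject H₀.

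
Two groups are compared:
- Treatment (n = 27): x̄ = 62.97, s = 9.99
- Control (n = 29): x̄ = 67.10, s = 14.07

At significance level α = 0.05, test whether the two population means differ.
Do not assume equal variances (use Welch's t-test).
Welch's two-sample t-test:
H₀: μ₁ = μ₂
H₁: μ₁ ≠ μ₂
s₁²/n₁ = 9.99²/27 = 3.6963,  s₂²/n₂ = 14.07²/29 = 6.8264
SE = √(s₁²/n₁ + s₂²/n₂) = √(3.6963 + 6.8264) = 3.2439
df (Welch-Satterthwaite) = (s₁²/n₁ + s₂²/n₂)² / [(s₁²/n₁)²/(n₁-1) + (s₂²/n₂)²/(n₂-1)] ≈ 50.57
t = (x̄₁ - x̄₂) / SE = (62.97 - 67.10) / 3.2439 = -4.13 / 3.2439 = -1.273
p-value = 0.2088

Since p-value > α = 0.05, we fail to reject H₀.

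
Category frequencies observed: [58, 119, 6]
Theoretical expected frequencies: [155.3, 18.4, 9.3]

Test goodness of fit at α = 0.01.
Chi-square goodness of fit test:
H₀: observed counts match expected distribution
H₁: observed counts differ from expected distribution
df = k - 1 = 2
χ² = Σ(O - E)²/E
   = (58 - 155.3)²/155.3 + (119 - 18.4)²/18.4 + (6 - 9.3)²/9.3
   = 60.961 + 550.020 + 1.171
   = 612.15
p-value < 0.0001

Since p-value < α = 0.01, we reject H₀.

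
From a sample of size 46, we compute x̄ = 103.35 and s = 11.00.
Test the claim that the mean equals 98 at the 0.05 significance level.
One-sample t-test:
H₀: μ = 98
H₁: μ ≠ 98
df = n - 1 = 45
t = (x̄ - μ₀) / (s/√n) = (103.35 - 98) / (11.00/√46) = 3.299
p-value = 0.0019

Since p-value < α = 0.05, we reject H₀.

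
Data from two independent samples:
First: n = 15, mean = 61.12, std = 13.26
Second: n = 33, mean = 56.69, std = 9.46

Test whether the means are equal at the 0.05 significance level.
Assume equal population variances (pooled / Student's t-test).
Student's two-sample t-test (equal variances):
H₀: μ₁ = μ₂
H₁: μ₁ ≠ μ₂
df = n₁ + n₂ - 2 = 46
Pooled variance s_p² = [(n₁-1)s₁² + (n₂-1)s₂²] / (n₁ + n₂ - 2) = [(14)(13.26²) + (32)(9.46²)] / 46 = 115.7678
SE = √(s_p²(1/n₁ + 1/n₂)) = √(115.7678 × (1/15 + 1/33)) = 3.3505
t = (x̄₁ - x̄₂) / SE = (61.12 - 56.69) / 3.3505 = 4.43 / 3.3505 = 1.322
p-value = 0.1926

Since p-value > α = 0.05, we fail to reject H₀.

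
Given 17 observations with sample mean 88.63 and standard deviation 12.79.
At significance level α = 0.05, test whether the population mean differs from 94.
One-sample t-test:
H₀: μ = 94
H₁: μ ≠ 94
df = n - 1 = 16
t = (x̄ - μ₀) / (s/√n) = (88.63 - 94) / (12.79/√17) = -1.731
p-value = 0.1027

Since p-value > α = 0.05, we fail to reject H₀.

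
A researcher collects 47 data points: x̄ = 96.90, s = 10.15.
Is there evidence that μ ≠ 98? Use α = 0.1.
One-sample t-test:
H₀: μ = 98
H₁: μ ≠ 98
df = n - 1 = 46
t = (x̄ - μ₀) / (s/√n) = (96.90 - 98) / (10.15/√47) = -0.743
p-value = 0.4613

Since p-value > α = 0.1, we fail to reject H₀.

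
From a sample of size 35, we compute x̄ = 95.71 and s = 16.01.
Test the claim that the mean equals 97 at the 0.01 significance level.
One-sample t-test:
H₀: μ = 97
H₁: μ ≠ 97
df = n - 1 = 34
t = (x̄ - μ₀) / (s/√n) = (95.71 - 97) / (16.01/√35) = -0.477
p-value = 0.6366

Since p-value > α = 0.01, we fail to reject H₀.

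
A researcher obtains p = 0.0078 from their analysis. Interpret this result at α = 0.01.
Since p = 0.0078 < α = 0.01, reject H₀.
There is sufficient evidence to reject the null hypothesis; the result is statistically significant at the 0.01 level.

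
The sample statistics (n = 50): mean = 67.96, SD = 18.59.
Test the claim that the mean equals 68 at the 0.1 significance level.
One-sample t-test:
H₀: μ = 68
H₁: μ ≠ 68
df = n - 1 = 49
t = (x̄ - μ₀) / (s/√n) = (67.96 - 68) / (18.59/√50) = -0.015
p-value = 0.9879

Since p-value > α = 0.1, we fail to reject H₀.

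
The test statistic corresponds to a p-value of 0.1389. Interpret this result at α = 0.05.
Since p = 0.1389 > α = 0.05, fail to reject H₀.
There is insufficient evidence to reject the null hypothesis; the result is not statistically significant at the 0.05 level.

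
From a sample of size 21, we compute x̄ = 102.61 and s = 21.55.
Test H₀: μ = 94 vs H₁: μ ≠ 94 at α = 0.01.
One-sample t-test:
H₀: μ = 94
H₁: μ ≠ 94
df = n - 1 = 20
t = (x̄ - μ₀) / (s/√n) = (102.61 - 94) / (21.55/√21) = 1.831
p-value = 0.0821

Since p-value > α = 0.01, we fail to reject H₀.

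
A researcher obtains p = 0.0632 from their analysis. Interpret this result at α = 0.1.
Since p = 0.0632 < α = 0.1, reject H₀.
There is sufficient evidence to reject the null hypothesis; the result is statistically significant at the 0.1 level.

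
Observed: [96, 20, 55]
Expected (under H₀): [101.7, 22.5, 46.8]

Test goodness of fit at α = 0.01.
Chi-square goodness of fit test:
H₀: observed counts match expected distribution
H₁: observed counts differ from expected distribution
df = k - 1 = 2
χ² = Σ(O - E)²/E
   = (96 - 101.7)²/101.7 + (20 - 22.5)²/22.5 + (55 - 46.8)²/46.8
   = 0.319 + 0.278 + 1.437
   = 2.03
p-value = 0.3617

Since p-value > α = 0.01, we fail to reject H₀.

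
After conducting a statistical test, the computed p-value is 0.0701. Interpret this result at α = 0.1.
Since p = 0.0701 < α = 0.1, reject H₀.
There is sufficient evidence to reject the null hypothesis; the result is statistically significant at the 0.1 level.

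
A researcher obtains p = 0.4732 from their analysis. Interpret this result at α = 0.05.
Since p = 0.4732 > α = 0.05, fail to reject H₀.
There is insufficient evidence to reject the null hypothesis; the result is not statistically significant at the 0.05 level.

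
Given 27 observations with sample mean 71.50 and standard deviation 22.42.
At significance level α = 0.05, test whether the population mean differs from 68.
One-sample t-test:
H₀: μ = 68
H₁: μ ≠ 68
df = n - 1 = 26
t = (x̄ - μ₀) / (s/√n) = (71.50 - 68) / (22.42/√27) = 0.811
p-value = 0.4246

Since p-value > α = 0.05, we fail to reject H₀.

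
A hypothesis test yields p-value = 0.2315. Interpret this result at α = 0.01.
Since p = 0.2315 > α = 0.01, fail to reject H₀.
There is insufficient evidence to reject the null hypothesis; the result is not statistically significant at the 0.01 level.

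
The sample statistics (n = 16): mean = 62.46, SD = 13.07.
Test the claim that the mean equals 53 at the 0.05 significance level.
One-sample t-test:
H₀: μ = 53
H₁: μ ≠ 53
df = n - 1 = 15
t = (x̄ - μ₀) / (s/√n) = (62.46 - 53) / (13.07/√16) = 2.895
p-value = 0.0111

Since p-value < α = 0.05, we reject H₀.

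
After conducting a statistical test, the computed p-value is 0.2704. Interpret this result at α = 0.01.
Since p = 0.2704 > α = 0.01, fail to reject H₀.
There is insufficient evidence to reject the null hypothesis; the result is not statistically significant at the 0.01 level.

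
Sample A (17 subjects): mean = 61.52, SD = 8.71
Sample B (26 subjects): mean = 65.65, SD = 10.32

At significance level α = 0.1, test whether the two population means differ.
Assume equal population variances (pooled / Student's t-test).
Student's two-sample t-test (equal variances):
H₀: μ₁ = μ₂
H₁: μ₁ ≠ μ₂
df = n₁ + n₂ - 2 = 41
Pooled variance s_p² = [(n₁-1)s₁² + (n₂-1)s₂²] / (n₁ + n₂ - 2) = [(16)(8.71²) + (25)(10.32²)] / 41 = 94.5460
SE = √(s_p²(1/n₁ + 1/n₂)) = √(94.5460 × (1/17 + 1/26)) = 3.0328
t = (x̄₁ - x̄₂) / SE = (61.52 - 65.65) / 3.0328 = -4.13 / 3.0328 = -1.362
p-value = 0.1807

Since p-value > α = 0.1, we fail to reject H₀.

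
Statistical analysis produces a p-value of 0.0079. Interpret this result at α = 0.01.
Since p = 0.0079 < α = 0.01, reject H₀.
There is sufficient evidence to reject the null hypothesis; the result is statistically significant at the 0.01 level.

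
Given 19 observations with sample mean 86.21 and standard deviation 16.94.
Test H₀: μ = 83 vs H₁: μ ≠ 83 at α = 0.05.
One-sample t-test:
H₀: μ = 83
H₁: μ ≠ 83
df = n - 1 = 18
t = (x̄ - μ₀) / (s/√n) = (86.21 - 83) / (16.94/√19) = 0.826
p-value = 0.4196

Since p-value > α = 0.05, we fail to reject H₀.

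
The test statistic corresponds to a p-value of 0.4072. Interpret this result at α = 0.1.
Since p = 0.4072 > α = 0.1, fail to reject H₀.
There is insufficient evidence to reject the null hypothesis; the result is not statistically significant at the 0.1 level.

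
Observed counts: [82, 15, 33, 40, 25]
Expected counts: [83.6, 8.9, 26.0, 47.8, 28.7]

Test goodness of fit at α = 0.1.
Chi-square goodness of fit test:
H₀: observed counts match expected distribution
H₁: observed counts differ from expected distribution
df = k - 1 = 4
χ² = Σ(O - E)²/E
   = (82 - 83.6)²/83.6 + (15 - 8.9)²/8.9 + (33 - 26.0)²/26.0 + (40 - 47.8)²/47.8 + (25 - 28.7)²/28.7
   = 0.031 + 4.181 + 1.885 + 1.273 + 0.477
   = 7.85
p-value = 0.0974

Since p-value < α = 0.1, we reject H₀.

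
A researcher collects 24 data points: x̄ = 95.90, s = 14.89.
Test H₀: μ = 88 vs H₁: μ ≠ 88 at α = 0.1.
One-sample t-test:
H₀: μ = 88
H₁: μ ≠ 88
df = n - 1 = 23
t = (x̄ - μ₀) / (s/√n) = (95.90 - 88) / (14.89/√24) = 2.599
p-value = 0.0160

Since p-value < α = 0.1, we reject H₀.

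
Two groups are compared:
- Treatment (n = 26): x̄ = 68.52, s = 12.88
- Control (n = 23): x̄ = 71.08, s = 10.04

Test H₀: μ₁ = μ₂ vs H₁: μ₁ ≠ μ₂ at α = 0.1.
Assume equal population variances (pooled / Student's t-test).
Student's two-sample t-test (equal variances):
H₀: μ₁ = μ₂
H₁: μ₁ ≠ μ₂
df = n₁ + n₂ - 2 = 47
Pooled variance s_p² = [(n₁-1)s₁² + (n₂-1)s₂²] / (n₁ + n₂ - 2) = [(25)(12.88²) + (22)(10.04²)] / 47 = 135.4254
SE = √(s_p²(1/n₁ + 1/n₂)) = √(135.4254 × (1/26 + 1/23)) = 3.3312
t = (x̄₁ - x̄₂) / SE = (68.52 - 71.08) / 3.3312 = -2.56 / 3.3312 = -0.768
p-value = 0.4460

Since p-value > α = 0.1, we fail to reject H₀.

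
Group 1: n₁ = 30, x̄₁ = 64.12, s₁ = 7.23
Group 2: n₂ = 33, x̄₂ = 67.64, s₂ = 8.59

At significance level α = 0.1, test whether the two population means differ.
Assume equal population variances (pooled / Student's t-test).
Student's two-sample t-test (equal variances):
H₀: μ₁ = μ₂
H₁: μ₁ ≠ μ₂
df = n₁ + n₂ - 2 = 61
Pooled variance s_p² = [(n₁-1)s₁² + (n₂-1)s₂²] / (n₁ + n₂ - 2) = [(29)(7.23²) + (32)(8.59²)] / 61 = 63.5596
SE = √(s_p²(1/n₁ + 1/n₂)) = √(63.5596 × (1/30 + 1/33)) = 2.0111
t = (x̄₁ - x̄₂) / SE = (64.12 - 67.64) / 2.0111 = -3.52 / 2.0111 = -1.750
p-value = 0.0851

Since p-value < α = 0.1, we reject H₀.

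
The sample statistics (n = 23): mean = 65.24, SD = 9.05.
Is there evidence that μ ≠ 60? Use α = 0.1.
One-sample t-test:
H₀: μ = 60
H₁: μ ≠ 60
df = n - 1 = 22
t = (x̄ - μ₀) / (s/√n) = (65.24 - 60) / (9.05/√23) = 2.777
p-value = 0.0110

Since p-value < α = 0.1, we reject H₀.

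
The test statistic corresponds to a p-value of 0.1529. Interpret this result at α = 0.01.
Since p = 0.1529 > α = 0.01, fail to reject H₀.
There is insufficient evidence to reject the null hypothesis; the result is not statistically significant at the 0.01 level.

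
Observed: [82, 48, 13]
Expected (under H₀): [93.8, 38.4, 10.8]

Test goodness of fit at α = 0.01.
Chi-square goodness of fit test:
H₀: observed counts match expected distribution
H₁: observed counts differ from expected distribution
df = k - 1 = 2
χ² = Σ(O - E)²/E
   = (82 - 93.8)²/93.8 + (48 - 38.4)²/38.4 + (13 - 10.8)²/10.8
   = 1.484 + 2.400 + 0.448
   = 4.33
p-value = 0.1146

Since p-value > α = 0.01, we fail to reject H₀.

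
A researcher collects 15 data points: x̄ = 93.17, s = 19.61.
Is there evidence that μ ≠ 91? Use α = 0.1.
One-sample t-test:
H₀: μ = 91
H₁: μ ≠ 91
df = n - 1 = 14
t = (x̄ - μ₀) / (s/√n) = (93.17 - 91) / (19.61/√15) = 0.429
p-value = 0.6748

Since p-value > α = 0.1, we fail to reject H₀.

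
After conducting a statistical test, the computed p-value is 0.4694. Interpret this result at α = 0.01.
Since p = 0.4694 > α = 0.01, fail to reject H₀.
There is insufficient evidence to reject the null hypothesis; the result is not statistically significant at the 0.01 level.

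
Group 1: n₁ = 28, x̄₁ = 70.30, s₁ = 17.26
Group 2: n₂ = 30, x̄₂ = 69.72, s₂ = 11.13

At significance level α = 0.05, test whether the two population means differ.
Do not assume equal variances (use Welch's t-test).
Welch's two-sample t-test:
H₀: μ₁ = μ₂
H₁: μ₁ ≠ μ₂
s₁²/n₁ = 17.26²/28 = 10.6396,  s₂²/n₂ = 11.13²/30 = 4.1292
SE = √(s₁²/n₁ + s₂²/n₂) = √(10.6396 + 4.1292) = 3.8430
df (Welch-Satterthwaite) = (s₁²/n₁ + s₂²/n₂)² / [(s₁²/n₁)²/(n₁-1) + (s₂²/n₂)²/(n₂-1)] ≈ 45.63
t = (x̄₁ - x̄₂) / SE = (70.30 - 69.72) / 3.8430 = 0.58 / 3.8430 = 0.151
p-value = 0.8807

Since p-value > α = 0.05, we fail to reject H₀.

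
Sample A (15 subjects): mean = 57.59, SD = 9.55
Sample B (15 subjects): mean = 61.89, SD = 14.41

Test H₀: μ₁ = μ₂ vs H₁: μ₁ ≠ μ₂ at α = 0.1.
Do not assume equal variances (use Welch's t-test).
Welch's two-sample t-test:
H₀: μ₁ = μ₂
H₁: μ₁ ≠ μ₂
s₁²/n₁ = 9.55²/15 = 6.0802,  s₂²/n₂ = 14.41²/15 = 13.8432
SE = √(s₁²/n₁ + s₂²/n₂) = √(6.0802 + 13.8432) = 4.4636
df (Welch-Satterthwaite) = (s₁²/n₁ + s₂²/n₂)² / [(s₁²/n₁)²/(n₁-1) + (s₂²/n₂)²/(n₂-1)] ≈ 24.31
t = (x̄₁ - x̄₂) / SE = (57.59 - 61.89) / 4.4636 = -4.30 / 4.4636 = -0.963
p-value = 0.3449

Since p-value > α = 0.1, we fail to reject H₀.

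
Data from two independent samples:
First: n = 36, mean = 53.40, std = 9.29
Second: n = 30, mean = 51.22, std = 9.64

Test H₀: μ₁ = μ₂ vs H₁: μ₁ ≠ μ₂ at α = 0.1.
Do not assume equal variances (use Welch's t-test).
Welch's two-sample t-test:
H₀: μ₁ = μ₂
H₁: μ₁ ≠ μ₂
s₁²/n₁ = 9.29²/36 = 2.3973,  s₂²/n₂ = 9.64²/30 = 3.0977
SE = √(s₁²/n₁ + s₂²/n₂) = √(2.3973 + 3.0977) = 2.3441
df (Welch-Satterthwaite) = (s₁²/n₁ + s₂²/n₂)² / [(s₁²/n₁)²/(n₁-1) + (s₂²/n₂)²/(n₂-1)] ≈ 60.99
t = (x̄₁ - x̄₂) / SE = (53.40 - 51.22) / 2.3441 = 2.18 / 2.3441 = 0.930
p-value = 0.3560

Since p-value > α = 0.1, we fail to reject H₀.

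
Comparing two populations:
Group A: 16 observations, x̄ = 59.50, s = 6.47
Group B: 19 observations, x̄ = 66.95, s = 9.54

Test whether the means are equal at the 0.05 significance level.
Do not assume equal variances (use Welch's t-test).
Welch's two-sample t-test:
H₀: μ₁ = μ₂
H₁: μ₁ ≠ μ₂
s₁²/n₁ = 6.47²/16 = 2.6163,  s₂²/n₂ = 9.54²/19 = 4.7901
SE = √(s₁²/n₁ + s₂²/n₂) = √(2.6163 + 4.7901) = 2.7215
df (Welch-Satterthwaite) = (s₁²/n₁ + s₂²/n₂)² / [(s₁²/n₁)²/(n₁-1) + (s₂²/n₂)²/(n₂-1)] ≈ 31.69
t = (x̄₁ - x̄₂) / SE = (59.50 - 66.95) / 2.7215 = -7.45 / 2.7215 = -2.737
p-value = 0.0101

Since p-value < α = 0.05, we reject H₀.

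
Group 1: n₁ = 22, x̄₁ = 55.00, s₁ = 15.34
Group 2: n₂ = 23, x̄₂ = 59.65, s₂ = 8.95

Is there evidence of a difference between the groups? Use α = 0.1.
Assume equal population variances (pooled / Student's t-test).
Student's two-sample t-test (equal variances):
H₀: μ₁ = μ₂
H₁: μ₁ ≠ μ₂
df = n₁ + n₂ - 2 = 43
Pooled variance s_p² = [(n₁-1)s₁² + (n₂-1)s₂²] / (n₁ + n₂ - 2) = [(21)(15.34²) + (22)(8.95²)] / 43 = 155.9042
SE = √(s_p²(1/n₁ + 1/n₂)) = √(155.9042 × (1/22 + 1/23)) = 3.7236
t = (x̄₁ - x̄₂) / SE = (55.00 - 59.65) / 3.7236 = -4.65 / 3.7236 = -1.249
p-value = 0.2185

Since p-value > α = 0.1, we fail to reject H₀.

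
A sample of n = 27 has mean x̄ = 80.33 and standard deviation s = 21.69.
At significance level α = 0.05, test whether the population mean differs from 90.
One-sample t-test:
H₀: μ = 90
H₁: μ ≠ 90
df = n - 1 = 26
t = (x̄ - μ₀) / (s/√n) = (80.33 - 90) / (21.69/√27) = -2.317
p-value = 0.0287

Since p-value < α = 0.05, we reject H₀.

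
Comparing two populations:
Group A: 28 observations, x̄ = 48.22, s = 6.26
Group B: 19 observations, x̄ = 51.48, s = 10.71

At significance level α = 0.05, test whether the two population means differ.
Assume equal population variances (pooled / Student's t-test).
Student's two-sample t-test (equal variances):
H₀: μ₁ = μ₂
H₁: μ₁ ≠ μ₂
df = n₁ + n₂ - 2 = 45
Pooled variance s_p² = [(n₁-1)s₁² + (n₂-1)s₂²] / (n₁ + n₂ - 2) = [(27)(6.26²) + (18)(10.71²)] / 45 = 69.3942
SE = √(s_p²(1/n₁ + 1/n₂)) = √(69.3942 × (1/28 + 1/19)) = 2.4760
t = (x̄₁ - x̄₂) / SE = (48.22 - 51.48) / 2.4760 = -3.26 / 2.4760 = -1.317
p-value = 0.1946

Since p-value > α = 0.05, we fail to reject H₀.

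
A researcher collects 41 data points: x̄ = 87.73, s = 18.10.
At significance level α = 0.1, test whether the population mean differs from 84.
One-sample t-test:
H₀: μ = 84
H₁: μ ≠ 84
df = n - 1 = 40
t = (x̄ - μ₀) / (s/√n) = (87.73 - 84) / (18.10/√41) = 1.320
p-value = 0.1945

Since p-value > α = 0.1, we fail to reject H₀.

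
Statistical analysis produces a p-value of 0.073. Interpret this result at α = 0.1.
Since p = 0.073 < α = 0.1, reject H₀.
There is sufficient evidence to reject the null hypothesis; the result is statistically significant at the 0.1 level.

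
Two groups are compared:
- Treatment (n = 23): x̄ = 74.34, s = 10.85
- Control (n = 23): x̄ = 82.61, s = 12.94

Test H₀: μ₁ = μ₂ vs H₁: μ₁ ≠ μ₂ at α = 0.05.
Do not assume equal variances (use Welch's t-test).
Welch's two-sample t-test:
H₀: μ₁ = μ₂
H₁: μ₁ ≠ μ₂
s₁²/n₁ = 10.85²/23 = 5.1184,  s₂²/n₂ = 12.94²/23 = 7.2802
SE = √(s₁²/n₁ + s₂²/n₂) = √(5.1184 + 7.2802) = 3.5212
df (Welch-Satterthwaite) = (s₁²/n₁ + s₂²/n₂)² / [(s₁²/n₁)²/(n₁-1) + (s₂²/n₂)²/(n₂-1)] ≈ 42.70
t = (x̄₁ - x̄₂) / SE = (74.34 - 82.61) / 3.5212 = -8.27 / 3.5212 = -2.349
p-value = 0.0235

Since p-value < α = 0.05, we reject H₀.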